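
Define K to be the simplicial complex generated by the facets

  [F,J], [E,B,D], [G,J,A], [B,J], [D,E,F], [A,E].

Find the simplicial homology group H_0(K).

We work with the vertex ordering A < B < D < E < F < G < J. The simplices of K, each written with vertices in increasing order, are:

  0-simplices (7): A, B, D, E, F, G, J
  1-simplices (11): AE, AG, AJ, BD, BE, BJ, DE, DF, EF, FJ, GJ
  2-simplices (3): AGJ, BDE, DEF

Hence C_0 ≅ Z^7, C_1 ≅ Z^11, C_2 ≅ Z^3.

The boundary map ∂_1: C_1 → C_0 sends each edge [p,q] (with p < q) to q − p.
The resulting 7×11 matrix has rank 6, and its Smith normal form has invariant factors (1,1,1,1,1,1).

∂_2: C_2 → C_1 maps a triangle to the signed sum of its edges. For instance
  ∂DEF = EF − DF + DE,
  ∂BDE = DE − BE + BD.
The 11×3 boundary matrix has rank 3 and Smith normal form diag(1,1,1).

Reading off H_k = ker ∂_k / im ∂_{k+1}:

  H_0: rank C_0 − rank ∂_1 = 7 − 6 = 1, and the invariant factors of ∂_1 are all 1, so H_0 = Z.

H_0 ≅ Z.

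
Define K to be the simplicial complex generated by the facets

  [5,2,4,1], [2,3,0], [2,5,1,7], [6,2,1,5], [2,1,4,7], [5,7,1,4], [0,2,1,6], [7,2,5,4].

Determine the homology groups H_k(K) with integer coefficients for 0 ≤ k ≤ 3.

Fix the vertex order 0 < 1 < 2 < 3 < 4 < 5 < 6 < 7 and write every simplex with vertices in increasing order. Then dim K = 3 and the simplices of K are:

  0-simplices (8): [0], [1], [2], [3], [4], [5], [6], [7]
  1-simplices (18): [0,1], [0,2], [0,3], [0,6], [1,2], [1,4], [1,5], [1,6], [1,7], [2,3], [2,4], [2,5], [2,6], [2,7], [4,5], [4,7], [5,6], [5,7]
  2-simplices (17): [0,1,2], [0,1,6], [0,2,3], [0,2,6], [1,2,4], [1,2,5], [1,2,6], [1,2,7], [1,4,5], [1,4,7], [1,5,6], [1,5,7], [2,4,5], [2,4,7], [2,5,6], [2,5,7], [4,5,7]
  3-simplices (7): [0,1,2,6], [1,2,4,5], [1,2,4,7], [1,2,5,6], [1,2,5,7], [1,4,5,7], [2,4,5,7]

so the chain groups are C_0 ≅ Z^8, C_1 ≅ Z^18, C_2 ≅ Z^17, C_3 ≅ Z^7.

Boundary ∂_1: C_1 → C_0 is given by ∂[p,q] = [q] − [p].
The resulting 8×18 matrix has rank 7, and its Smith normal form has invariant factors (1,1,1,1,1,1,1).

The boundary map ∂_2: C_2 → C_1 acts by ∂[p,q,r] = [q,r] − [p,r] + [p,q]. For instance
  ∂[1,5,6] = [5,6] − [1,6] + [1,5],
  ∂[2,4,5] = [4,5] − [2,5] + [2,4].
The resulting 18×17 matrix has rank 11, and its Smith normal form has invariant factors (1,1,1,1,1,1,1,1,1,1,1).

∂_3: C_3 → C_2 sends each 3-simplex σ to the alternating sum Σ_i (−1)^i (σ with its i-th vertex removed). For instance
  ∂[0,1,2,6] = [1,2,6] − [0,2,6] + [0,1,6] − [0,1,2],
  ∂[1,2,4,7] = [2,4,7] − [1,4,7] + [1,2,7] − [1,2,4].
As a 17×7 matrix over Z this has rank 6, with invariant factors (1,1,1,1,1,1).

Reading off H_k = ker ∂_k / im ∂_{k+1}:

  H_0: rank C_0 − rank ∂_1 = 8 − 7 = 1, and the invariant factors of ∂_1 are all 1, so H_0 = Z.
  H_1: rank ker ∂_1 − rank ∂_2 = (18 − 7) − 11 = 0, and the invariant factors of ∂_2 are all 1, so H_1 = 0.
  H_2: rank ker ∂_2 − rank ∂_3 = (17 − 11) − 6 = 0, and the invariant factors of ∂_3 are all 1, so H_2 = 0.
  H_3: rank ker ∂_3 − rank ∂_4 = (7 − 6) − 0 = 1, and there is no ∂_4, so H_3 = Z.

As a check, the Euler characteristic is 8 − 18 + 17 − 7 = 0, which agrees with 1 − 0 + 0 − 1 = 0.

H_0 ≅ Z,  H_1 = 0,  H_2 = 0,  H_3 ≅ Z.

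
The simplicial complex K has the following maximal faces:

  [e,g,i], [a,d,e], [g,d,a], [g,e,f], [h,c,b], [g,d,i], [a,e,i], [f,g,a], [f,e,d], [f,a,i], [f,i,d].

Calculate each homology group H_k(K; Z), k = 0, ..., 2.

K has 9 vertices, 18 edges, 11 triangles.
rank ∂_0 = 0, rank ∂_1 = 7 ⇒ b_0 = 9 − 0 − 7 = 2; all invariant factors of ∂_1 are 1 so no torsion. So H_0 ≅ Z^2.
rank ∂_1 = 7, rank ∂_2 = 11 ⇒ b_1 = 18 − 7 − 11 = 0; ∂_2 has invariant factor(s) [2] giving torsion. So H_1 ≅ Z/2Z.
rank ∂_2 = 11, rank ∂_3 = 0 ⇒ b_2 = 11 − 11 − 0 = 0. So H_2 ≅ 0.

H_0 = Z^2,  H_1 = Z/2Z,  H_2 = 0.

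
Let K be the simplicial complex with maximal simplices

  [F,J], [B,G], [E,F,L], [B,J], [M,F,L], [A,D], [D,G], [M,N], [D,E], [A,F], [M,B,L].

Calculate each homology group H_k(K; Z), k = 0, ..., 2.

K has 10 vertices, 15 edges, 3 triangles.
rank ∂_0 = 0, rank ∂_1 = 9 ⇒ b_0 = 10 − 0 − 9 = 1; all invariant factors of ∂_1 are 1 so no torsion. So H_0 ≅ Z.
rank ∂_1 = 9, rank ∂_2 = 3 ⇒ b_1 = 15 − 9 − 3 = 3; all invariant factors of ∂_2 are 1 so no torsion. So H_1 ≅ Z^3.
rank ∂_2 = 3, rank ∂_3 = 0 ⇒ b_2 = 3 − 3 − 0 = 0. So H_2 ≅ 0.

H_0 ≅ Z,  H_1 ≅ Z^3,  H_2 = 0.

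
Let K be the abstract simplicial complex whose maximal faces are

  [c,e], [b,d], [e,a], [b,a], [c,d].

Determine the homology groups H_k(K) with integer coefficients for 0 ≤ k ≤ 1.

We work with the vertex ordering a < b < c < d < e. The simplices of K, each written with vertices in increasing order, are:

  0-simplices (5): a, b, c, d, e
  1-simplices (5): ab, ae, bd, cd, ce

Hence C_0 ≅ Z^5, C_1 ≅ Z^5.

∂_1: C_1 → C_0 maps an edge to its endpoints' difference, ∂[p,q] = q − p.
This gives a 5×5 integer matrix of rank 4; reducing to Smith normal form yields diagonal entries (1,1,1,1).

Now H_k = ker ∂_k / im ∂_{k+1}, so:

  H_0: rank C_0 − rank ∂_1 = 5 − 4 = 1, and the invariant factors of ∂_1 are all 1, so H_0 = Z.
  H_1: rank ker ∂_1 − rank ∂_2 = (5 − 4) − 0 = 1, and there is no ∂_2, so H_1 = Z.

H_0 ≅ Z,  H_1 ≅ Z.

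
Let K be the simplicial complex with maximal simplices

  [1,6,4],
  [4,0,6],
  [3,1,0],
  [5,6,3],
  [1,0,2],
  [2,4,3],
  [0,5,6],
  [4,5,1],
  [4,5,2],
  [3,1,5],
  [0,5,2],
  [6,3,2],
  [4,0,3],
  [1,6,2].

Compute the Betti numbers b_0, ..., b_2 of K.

b_0 = 1, b_1 = 2, b_2 = 1.

Take the total order 0 < 1 < 2 < 3 < 4 < 5 < 6 on the vertex set. Then K (dimension 2) consists of the simplices:

  0-simplices (7): [0], [1], [2], [3], [4], [5], [6]
  1-simplices (21): [0,1], [0,2], [0,3], [0,4], [0,5], [0,6], [1,2], [1,3], [1,4], [1,5], [1,6], [2,3], [2,4], [2,5], [2,6], [3,4], [3,5], [3,6], [4,5], [4,6], [5,6]
  2-simplices (14): [0,1,2], [0,1,3], [0,2,5], [0,3,4], [0,4,6], [0,5,6], [1,2,6], [1,3,5], [1,4,5], [1,4,6], [2,3,4], [2,3,6], [2,4,5], [3,5,6]

giving chain groups C_0 ≅ Z^7, C_1 ≅ Z^21, C_2 ≅ Z^14.

Boundary ∂_1: C_1 → C_0 is given by ∂[p,q] = [q] − [p]. For instance
  ∂[4,5] = [5] − [4].
The resulting 7×21 matrix has rank 6, and its Smith normal form has invariant factors (1,1,1,1,1,1).

The boundary map ∂_2: C_2 → C_1 maps a triangle to the signed sum of its edges. For instance
  ∂[2,3,6] = [3,6] − [2,6] + [2,3],
  ∂[0,4,6] = [4,6] − [0,6] + [0,4].
The 21×14 boundary matrix has rank 13 and Smith normal form diag(1,1,1,1,1,1,1,1,1,1,1,1,1).

Now H_k = ker ∂_k / im ∂_{k+1}, so:

  H_0: rank C_0 − rank ∂_1 = 7 − 6 = 1, and the invariant factors of ∂_1 are all 1, so H_0 = Z.
  H_1: rank ker ∂_1 − rank ∂_2 = (21 − 6) − 13 = 2, and the invariant factors of ∂_2 are all 1, so H_1 = Z^2.
  H_2: rank ker ∂_2 − rank ∂_3 = (14 − 13) − 0 = 1, and there is no ∂_3, so H_2 = Z.

As a check, the Euler characteristic is 7 − 21 + 14 = 0, which agrees with 1 − 2 + 1 = 0.

Hence the Betti numbers are b_0 = 1, b_1 = 2, b_2 = 1.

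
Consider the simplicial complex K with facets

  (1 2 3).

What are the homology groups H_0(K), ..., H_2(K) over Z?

We work with the vertex ordering 1 < 2 < 3. The simplices of K, each written with vertices in increasing order, are:

  0-simplices (3): [1], [2], [3]
  1-simplices (3): [1,2], [1,3], [2,3]
  2-simplices (1): [1,2,3]

so the chain groups are C_0 ≅ Z^3, C_1 ≅ Z^3, C_2 ≅ Z^1.

Boundary ∂_1: C_1 → C_0 maps an edge to its endpoints' difference, ∂[p,q] = q − p.
As a 3×3 matrix over Z this has rank 2, with invariant factors (1,1).

Boundary ∂_2: C_2 → C_1 maps a triangle to the signed sum of its edges. For instance
  ∂[1,2,3] = [2,3] − [1,3] + [1,2].
As a 3×1 matrix over Z this has rank 1, with invariant factors (1).

From H_k ≅ ker(∂_k) / im(∂_{k+1}) we obtain:

  H_0: rank C_0 − rank ∂_1 = 3 − 2 = 1, and the invariant factors of ∂_1 are all 1, so H_0 ≅ Z.
  H_1: rank ker ∂_1 − rank ∂_2 = (3 − 2) − 1 = 0, and the invariant factors of ∂_2 are all 1, so H_1 ≅ 0.
  H_2: rank ker ∂_2 − rank ∂_3 = (1 − 1) − 0 = 0, and there is no ∂_3, so H_2 ≅ 0.

As a check, the Euler characteristic is 3 − 3 + 1 = 1, which agrees with 1 − 0 + 0 = 1.

H_0 ≅ Z,  H_1 = 0,  H_2 = 0.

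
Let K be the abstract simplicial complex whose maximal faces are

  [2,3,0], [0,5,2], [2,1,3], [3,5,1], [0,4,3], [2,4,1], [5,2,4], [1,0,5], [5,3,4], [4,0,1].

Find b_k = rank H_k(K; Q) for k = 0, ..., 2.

b_0 = 1, b_1 = 0, b_2 = 0.

Take the total order 0 < 1 < 2 < 3 < 4 < 5 on the vertex set. Then K (dimension 2) consists of the simplices:

  0-simplices (6): [0], [1], [2], [3], [4], [5]
  1-simplices (15): [0,1], [0,2], [0,3], [0,4], [0,5], [1,2], [1,3], [1,4], [1,5], [2,3], [2,4], [2,5], [3,4], [3,5], [4,5]
  2-simplices (10): [0,1,4], [0,1,5], [0,2,3], [0,2,5], [0,3,4], [1,2,3], [1,2,4], [1,3,5], [2,4,5], [3,4,5]

so the chain groups are C_0 ≅ Z^6, C_1 ≅ Z^15, C_2 ≅ Z^10.

∂_1: C_1 → C_0 is given by ∂[p,q] = [q] − [p]. For instance
  ∂[2,5] = [5] − [2].
The 6×15 boundary matrix has rank 5 and Smith normal form diag(1,1,1,1,1).

∂_2: C_2 → C_1 acts by ∂[p,q,r] = [q,r] − [p,r] + [p,q]. For instance
  ∂[0,1,5] = [1,5] − [0,5] + [0,1],
  ∂[1,3,5] = [3,5] − [1,5] + [1,3].
This gives a 15×10 integer matrix of rank 10; reducing to Smith normal form yields diagonal entries (1,1,1,1,1,1,1,1,1,2).

From H_k ≅ ker(∂_k) / im(∂_{k+1}) we obtain:

  H_0: rank C_0 − rank ∂_1 = 6 − 5 = 1, and the invariant factors of ∂_1 are all 1, so H_0 = Z.
  H_1: rank ker ∂_1 − rank ∂_2 = (15 − 5) − 10 = 0, and ∂_2 has invariant factor 2 > 1, so H_1 = Z/2.
  H_2: rank ker ∂_2 − rank ∂_3 = (10 − 10) − 0 = 0, and there is no ∂_3, so H_2 = 0.

Hence the Betti numbers are b_0 = 1, b_1 = 0, b_2 = 0.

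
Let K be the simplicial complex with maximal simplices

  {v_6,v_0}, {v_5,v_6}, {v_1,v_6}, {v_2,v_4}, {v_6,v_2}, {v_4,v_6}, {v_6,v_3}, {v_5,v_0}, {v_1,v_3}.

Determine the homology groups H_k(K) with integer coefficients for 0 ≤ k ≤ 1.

H_0 ≅ Z,  H_1 ≅ Z^3.

K has 7 vertices, 9 edges.
rank ∂_0 = 0, rank ∂_1 = 6 ⇒ b_0 = 7 − 0 − 6 = 1; all invariant factors of ∂_1 are 1 so no torsion. So H_0 = Z.
rank ∂_1 = 6, rank ∂_2 = 0 ⇒ b_1 = 9 − 6 − 0 = 3. So H_1 = Z^3.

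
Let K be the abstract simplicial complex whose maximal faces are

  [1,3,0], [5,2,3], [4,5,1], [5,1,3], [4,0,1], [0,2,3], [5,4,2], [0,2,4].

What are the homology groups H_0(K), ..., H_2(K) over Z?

H_0 ≅ Z,  H_1 = 0,  H_2 ≅ Z.

Order the vertices as 0 < 1 < 2 < 3 < 4 < 5. Listing each simplex with vertices in this order, K has dimension 2 with simplices:

  0-simplices (6): [0], [1], [2], [3], [4], [5]
  1-simplices (12): [0,1], [0,2], [0,3], [0,4], [1,3], [1,4], [1,5], [2,3], [2,4], [2,5], [3,5], [4,5]
  2-simplices (8): [0,1,3], [0,1,4], [0,2,3], [0,2,4], [1,3,5], [1,4,5], [2,3,5], [2,4,5]

so the chain groups are C_0 ≅ Z^6, C_1 ≅ Z^12, C_2 ≅ Z^8.

∂_1: C_1 → C_0 sends each edge [p,q] (with p < q) to q − p. For instance
  ∂[2,3] = [3] − [2].
The resulting 6×12 matrix has rank 5, and its Smith normal form has invariant factors (1,1,1,1,1).

The boundary map ∂_2: C_2 → C_1 acts by ∂[p,q,r] = [q,r] − [p,r] + [p,q]. For instance
  ∂[1,4,5] = [4,5] − [1,5] + [1,4],
  ∂[2,3,5] = [3,5] − [2,5] + [2,3].
As a 12×8 matrix over Z this has rank 7, with invariant factors (1,1,1,1,1,1,1).

Computing H_k = (kernel of ∂_k) / (image of ∂_{k+1}):

  H_0: rank C_0 − rank ∂_1 = 6 − 5 = 1, and the invariant factors of ∂_1 are all 1, so H_0 = Z.
  H_1: rank ker ∂_1 − rank ∂_2 = (12 − 5) − 7 = 0, and the invariant factors of ∂_2 are all 1, so H_1 = 0.
  H_2: rank ker ∂_2 − rank ∂_3 = (8 − 7) − 0 = 1, and there is no ∂_3, so H_2 = Z.

As a check, the Euler characteristic is 6 − 12 + 8 = 2, which agrees with 1 − 0 + 1 = 2.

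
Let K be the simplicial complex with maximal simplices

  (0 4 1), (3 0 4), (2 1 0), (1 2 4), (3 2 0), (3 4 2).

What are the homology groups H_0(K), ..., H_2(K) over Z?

H_0 ≅ Z,  H_1 = 0,  H_2 ≅ Z.

Take the total order 0 < 1 < 2 < 3 < 4 on the vertex set. Then K (dimension 2) consists of the simplices:

  0-simplices (5): [0], [1], [2], [3], [4]
  1-simplices (9): [0,1], [0,2], [0,3], [0,4], [1,2], [1,4], [2,3], [2,4], [3,4]
  2-simplices (6): [0,1,2], [0,1,4], [0,2,3], [0,3,4], [1,2,4], [2,3,4]

Hence C_0 ≅ Z^5, C_1 ≅ Z^9, C_2 ≅ Z^6.

Boundary ∂_1: C_1 → C_0 sends each edge [p,q] (with p < q) to q − p.
The resulting 5×9 matrix has rank 4, and its Smith normal form has invariant factors (1,1,1,1).

Boundary ∂_2: C_2 → C_1 sends each 2-simplex [p,q,r] to [q,r] − [p,r] + [p,q]. For instance
  ∂[0,1,4] = [1,4] − [0,4] + [0,1],
  ∂[2,3,4] = [3,4] − [2,4] + [2,3].
The 9×6 boundary matrix has rank 5 and Smith normal form diag(1,1,1,1,1).

From H_k ≅ ker(∂_k) / im(∂_{k+1}) we obtain:

  H_0: rank C_0 − rank ∂_1 = 5 − 4 = 1, and the invariant factors of ∂_1 are all 1, so H_0 = Z.
  H_1: rank ker ∂_1 − rank ∂_2 = (9 − 4) − 5 = 0, and the invariant factors of ∂_2 are all 1, so H_1 = 0.
  H_2: rank ker ∂_2 − rank ∂_3 = (6 − 5) − 0 = 1, and there is no ∂_3, so H_2 = Z.

(K is a triangulation of the 2-sphere S^2.)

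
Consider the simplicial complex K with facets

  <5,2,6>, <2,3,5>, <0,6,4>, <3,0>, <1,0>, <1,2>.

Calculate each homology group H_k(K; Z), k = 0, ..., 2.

K has 7 vertices, 11 edges, 3 triangles.
rank ∂_0 = 0, rank ∂_1 = 6 ⇒ b_0 = 7 − 0 − 6 = 1; all invariant factors of ∂_1 are 1 so no torsion. So H_0 ≅ Z.
rank ∂_1 = 6, rank ∂_2 = 3 ⇒ b_1 = 11 − 6 − 3 = 2; all invariant factors of ∂_2 are 1 so no torsion. So H_1 ≅ Z^2.
rank ∂_2 = 3, rank ∂_3 = 0 ⇒ b_2 = 3 − 3 − 0 = 0. So H_2 ≅ 0.

H_0 = Z,  H_1 = Z^2,  H_2 = 0.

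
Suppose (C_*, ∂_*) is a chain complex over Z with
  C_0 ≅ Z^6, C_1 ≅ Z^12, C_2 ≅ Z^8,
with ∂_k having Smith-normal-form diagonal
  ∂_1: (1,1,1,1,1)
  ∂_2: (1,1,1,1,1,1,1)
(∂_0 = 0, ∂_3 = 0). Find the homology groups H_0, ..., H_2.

H_0: b_0 = 6 − 0 − 5 = 1; torsion from ∂_1 factors > 1: none. So H_0 = Z.
H_1: b_1 = 12 − 5 − 7 = 0; torsion from ∂_2 factors > 1: none. So H_1 = 0.
H_2: b_2 = 8 − 7 − 0 = 1; torsion from ∂_3 factors > 1: none. So H_2 = Z.

H_0 = Z,  H_1 = 0,  H_2 = Z.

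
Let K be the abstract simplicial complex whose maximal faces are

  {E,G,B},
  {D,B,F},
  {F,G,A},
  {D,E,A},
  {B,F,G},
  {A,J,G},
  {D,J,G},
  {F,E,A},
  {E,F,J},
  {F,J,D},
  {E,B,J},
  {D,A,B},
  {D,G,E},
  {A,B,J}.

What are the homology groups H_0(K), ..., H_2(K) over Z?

Take the total order A < B < D < E < F < G < J on the vertex set. Then K (dimension 2) consists of the simplices:

  0-simplices (7): A, B, D, E, F, G, J
  1-simplices (21): AB, AD, AE, AF, AG, AJ, BD, BE, BF, BG, BJ, DE, DF, DG, DJ, EF, EG, EJ, FG, FJ, GJ
  2-simplices (14): ABD, ABJ, ADE, AEF, AFG, AGJ, BDF, BEG, BEJ, BFG, DEG, DFJ, DGJ, EFJ

Hence C_0 ≅ Z^7, C_1 ≅ Z^21, C_2 ≅ Z^14.

Boundary ∂_1: C_1 → C_0 is given by ∂[p,q] = [q] − [p].
The resulting 7×21 matrix has rank 6, and its Smith normal form has invariant factors (1,1,1,1,1,1).

Boundary ∂_2: C_2 → C_1 sends each 2-simplex [p,q,r] to [q,r] − [p,r] + [p,q]. For instance
  ∂DEG = EG − DG + DE,
  ∂ABJ = BJ − AJ + AB.
As a 21×14 matrix over Z this has rank 13, with invariant factors (1,1,1,1,1,1,1,1,1,1,1,1,1).

Reading off H_k = ker ∂_k / im ∂_{k+1}:

  H_0: rank C_0 − rank ∂_1 = 7 − 6 = 1, and the invariant factors of ∂_1 are all 1, so H_0 ≅ Z.
  H_1: rank ker ∂_1 − rank ∂_2 = (21 − 6) − 13 = 2, and the invariant factors of ∂_2 are all 1, so H_1 ≅ Z^2.
  H_2: rank ker ∂_2 − rank ∂_3 = (14 − 13) − 0 = 1, and there is no ∂_3, so H_2 ≅ Z.

As a check, the Euler characteristic is 7 − 21 + 14 = 0, which agrees with 1 − 2 + 1 = 0.
(K is a triangulation of the torus T^2.)

H_0 ≅ Z,  H_1 ≅ Z^2,  H_2 ≅ Z.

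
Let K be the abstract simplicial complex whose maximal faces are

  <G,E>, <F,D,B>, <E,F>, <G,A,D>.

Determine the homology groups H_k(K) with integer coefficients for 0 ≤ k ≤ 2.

H_0 = Z,  H_1 = Z,  H_2 = 0.

Fix the vertex order A < B < D < E < F < G and write every simplex with vertices in increasing order. Then dim K = 2 and the simplices of K are:

  0-simplices (6): A, B, D, E, F, G
  1-simplices (8): AD, AG, BD, BF, DF, DG, EF, EG
  2-simplices (2): ADG, BDF

giving chain groups C_0 ≅ Z^6, C_1 ≅ Z^8, C_2 ≅ Z^2.

∂_1: C_1 → C_0 maps an edge to its endpoints' difference, ∂[p,q] = q − p. For instance
  ∂BD = D − B.
As a 6×8 matrix over Z this has rank 5, with invariant factors (1,1,1,1,1).

The boundary map ∂_2: C_2 → C_1 acts by ∂[p,q,r] = [q,r] − [p,r] + [p,q]. For instance
  ∂BDF = DF − BF + BD,
  ∂ADG = DG − AG + AD.
As a 8×2 matrix over Z this has rank 2, with invariant factors (1,1).

Reading off H_k = ker ∂_k / im ∂_{k+1}:

  H_0: rank C_0 − rank ∂_1 = 6 − 5 = 1, and the invariant factors of ∂_1 are all 1, so H_0 ≅ Z.
  H_1: rank ker ∂_1 − rank ∂_2 = (8 − 5) − 2 = 1, and the invariant factors of ∂_2 are all 1, so H_1 ≅ Z.
  H_2: rank ker ∂_2 − rank ∂_3 = (2 − 2) − 0 = 0, and there is no ∂_3, so H_2 ≅ 0.

As a check, the Euler characteristic is 6 − 8 + 2 = 0, which agrees with 1 − 1 + 0 = 0.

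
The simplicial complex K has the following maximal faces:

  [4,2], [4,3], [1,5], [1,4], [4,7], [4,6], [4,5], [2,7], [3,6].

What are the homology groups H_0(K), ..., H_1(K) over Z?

H_0 = Z,  H_1 = Z^3.

Fix the vertex order 1 < 2 < 3 < 4 < 5 < 6 < 7 and write every simplex with vertices in increasing order. Then dim K = 1 and the simplices of K are:

  0-simplices (7): [1], [2], [3], [4], [5], [6], [7]
  1-simplices (9): [1,4], [1,5], [2,4], [2,7], [3,4], [3,6], [4,5], [4,6], [4,7]

Hence C_0 ≅ Z^7, C_1 ≅ Z^9.

Boundary ∂_1: C_1 → C_0 is given by ∂[p,q] = [q] − [p]. For instance
  ∂[3,4] = [4] − [3].
This gives a 7×9 integer matrix of rank 6; reducing to Smith normal form yields diagonal entries (1,1,1,1,1,1).

Now H_k = ker ∂_k / im ∂_{k+1}, so:

  H_0: rank C_0 − rank ∂_1 = 7 − 6 = 1, and the invariant factors of ∂_1 are all 1, so H_0 = Z.
  H_1: rank ker ∂_1 − rank ∂_2 = (9 − 6) − 0 = 3, and there is no ∂_2, so H_1 = Z^3.

(K is a triangulation of a wedge of 3 circles.)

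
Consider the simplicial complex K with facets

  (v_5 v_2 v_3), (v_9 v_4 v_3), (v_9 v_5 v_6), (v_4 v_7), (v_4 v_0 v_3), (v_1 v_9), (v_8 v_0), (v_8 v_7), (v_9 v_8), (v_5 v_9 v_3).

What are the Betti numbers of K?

b_0 = 1, b_1 = 2, b_2 = 0.

We work with the vertex ordering v_0 < v_1 < v_2 < v_3 < v_4 < v_5 < v_6 < v_7 < v_8 < v_9. The simplices of K, each written with vertices in increasing order, are:

  0-simplices (10): [v_0], [v_1], [v_2], [v_3], [v_4], [v_5], [v_6], [v_7], [v_8], [v_9]
  1-simplices (16): (16 of them)
  2-simplices (5): [v_0,v_3,v_4], [v_2,v_3,v_5], [v_3,v_4,v_9], [v_3,v_5,v_9], [v_5,v_6,v_9]

Hence C_0 ≅ Z^10, C_1 ≅ Z^16, C_2 ≅ Z^5.

Boundary ∂_1: C_1 → C_0 maps an edge to its endpoints' difference, ∂[p,q] = q − p. For instance
  ∂[v_1,v_9] = [v_9] − [v_1].
As a 10×16 matrix over Z this has rank 9, with invariant factors (1,1,1,1,1,1,1,1,1).

The boundary map ∂_2: C_2 → C_1 sends each 2-simplex [p,q,r] to [q,r] − [p,r] + [p,q]. For instance
  ∂[v_3,v_4,v_9] = [v_4,v_9] − [v_3,v_9] + [v_3,v_4],
  ∂[v_5,v_6,v_9] = [v_6,v_9] − [v_5,v_9] + [v_5,v_6].
As a 16×5 matrix over Z this has rank 5, with invariant factors (1,1,1,1,1).

Now H_k = ker ∂_k / im ∂_{k+1}, so:

  H_0: rank C_0 − rank ∂_1 = 10 − 9 = 1, and the invariant factors of ∂_1 are all 1, so H_0 = Z.
  H_1: rank ker ∂_1 − rank ∂_2 = (16 − 9) − 5 = 2, and the invariant factors of ∂_2 are all 1, so H_1 = Z^2.
  H_2: rank ker ∂_2 − rank ∂_3 = (5 − 5) − 0 = 0, and there is no ∂_3, so H_2 = 0.

As a check, the Euler characteristic is 10 − 16 + 5 = -1, which agrees with 1 − 2 + 0 = -1.

Hence the Betti numbers are b_0 = 1, b_1 = 2, b_2 = 0.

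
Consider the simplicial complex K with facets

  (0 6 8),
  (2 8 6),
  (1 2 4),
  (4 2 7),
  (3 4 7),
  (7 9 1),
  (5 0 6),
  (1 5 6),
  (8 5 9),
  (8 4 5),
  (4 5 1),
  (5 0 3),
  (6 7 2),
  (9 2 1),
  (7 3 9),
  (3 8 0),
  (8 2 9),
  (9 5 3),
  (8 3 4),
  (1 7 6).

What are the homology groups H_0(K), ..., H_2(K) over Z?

H_0 = Z,  H_1 = Z ⊕ Z/2Z,  H_2 = 0.

Take the total order 0 < 1 < 2 < 3 < 4 < 5 < 6 < 7 < 8 < 9 on the vertex set. Then K (dimension 2) consists of the simplices:

  0-simplices (10): [0], [1], [2], [3], [4], [5], [6], [7], [8], [9]
  1-simplices (30): (30 of them)
  2-simplices (20): (20 of them)

Hence C_0 ≅ Z^10, C_1 ≅ Z^30, C_2 ≅ Z^20.

The boundary map ∂_1: C_1 → C_0 maps an edge to its endpoints' difference, ∂[p,q] = q − p. For instance
  ∂[1,4] = [4] − [1].
The resulting 10×30 matrix has rank 9, and its Smith normal form has invariant factors (1,1,1,1,1,1,1,1,1).

Boundary ∂_2: C_2 → C_1 acts by ∂[p,q,r] = [q,r] − [p,r] + [p,q]. For instance
  ∂[1,2,4] = [2,4] − [1,4] + [1,2],
  ∂[3,4,8] = [4,8] − [3,8] + [3,4].
The resulting 30×20 matrix has rank 20, and its Smith normal form has invariant factors (1,1,1,1,1,1,1,1,1,1,1,1,1,1,1,1,1,1,1,2).

Now H_k = ker ∂_k / im ∂_{k+1}, so:

  H_0: rank C_0 − rank ∂_1 = 10 − 9 = 1, and the invariant factors of ∂_1 are all 1, so H_0 = Z.
  H_1: rank ker ∂_1 − rank ∂_2 = (30 − 9) − 20 = 1, and ∂_2 has invariant factor 2 > 1, so H_1 = Z ⊕ Z/2Z.
  H_2: rank ker ∂_2 − rank ∂_3 = (20 − 20) − 0 = 0, and there is no ∂_3, so H_2 = 0.

As a check, the Euler characteristic is 10 − 30 + 20 = 0, which agrees with 1 − 1 + 0 = 0.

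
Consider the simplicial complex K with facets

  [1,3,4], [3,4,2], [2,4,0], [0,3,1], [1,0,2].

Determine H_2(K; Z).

Fix the vertex order 0 < 1 < 2 < 3 < 4 and write every simplex with vertices in increasing order. Then dim K = 2 and the simplices of K are:

  0-simplices (5): [0], [1], [2], [3], [4]
  1-simplices (10): [0,1], [0,2], [0,3], [0,4], [1,2], [1,3], [1,4], [2,3], [2,4], [3,4]
  2-simplices (5): [0,1,2], [0,1,3], [0,2,4], [1,3,4], [2,3,4]

Hence C_0 ≅ Z^5, C_1 ≅ Z^10, C_2 ≅ Z^5.

∂_1: C_1 → C_0 is given by ∂[p,q] = [q] − [p].
The 5×10 boundary matrix has rank 4 and Smith normal form diag(1,1,1,1).

The boundary map ∂_2: C_2 → C_1 acts by ∂[p,q,r] = [q,r] − [p,r] + [p,q]. For instance
  ∂[2,3,4] = [3,4] − [2,4] + [2,3],
  ∂[0,1,2] = [1,2] − [0,2] + [0,1].
The resulting 10×5 matrix has rank 5, and its Smith normal form has invariant factors (1,1,1,1,1).

From H_k ≅ ker(∂_k) / im(∂_{k+1}) we obtain:

  H_2: rank ker ∂_2 − rank ∂_3 = (5 − 5) − 0 = 0, and there is no ∂_3, so H_2 = 0.

(K is a triangulation of the Möbius band.)

H_2 = 0.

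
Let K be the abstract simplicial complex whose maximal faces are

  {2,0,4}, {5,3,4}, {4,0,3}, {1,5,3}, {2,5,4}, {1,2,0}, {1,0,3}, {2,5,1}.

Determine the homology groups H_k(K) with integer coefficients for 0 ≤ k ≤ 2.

H_0 = Z,  H_1 = 0,  H_2 = Z.

We work with the vertex ordering 0 < 1 < 2 < 3 < 4 < 5. The simplices of K, each written with vertices in increasing order, are:

  0-simplices (6): [0], [1], [2], [3], [4], [5]
  1-simplices (12): [0,1], [0,2], [0,3], [0,4], [1,2], [1,3], [1,5], [2,4], [2,5], [3,4], [3,5], [4,5]
  2-simplices (8): [0,1,2], [0,1,3], [0,2,4], [0,3,4], [1,2,5], [1,3,5], [2,4,5], [3,4,5]

Hence C_0 ≅ Z^6, C_1 ≅ Z^12, C_2 ≅ Z^8.

Boundary ∂_1: C_1 → C_0 is given by ∂[p,q] = [q] − [p].
The 6×12 boundary matrix has rank 5 and Smith normal form diag(1,1,1,1,1).

∂_2: C_2 → C_1 sends each 2-simplex [p,q,r] to [q,r] − [p,r] + [p,q]. For instance
  ∂[0,3,4] = [3,4] − [0,4] + [0,3],
  ∂[0,1,2] = [1,2] − [0,2] + [0,1].
As a 12×8 matrix over Z this has rank 7, with invariant factors (1,1,1,1,1,1,1).

Reading off H_k = ker ∂_k / im ∂_{k+1}:

  H_0: rank C_0 − rank ∂_1 = 6 − 5 = 1, and the invariant factors of ∂_1 are all 1, so H_0 = Z.
  H_1: rank ker ∂_1 − rank ∂_2 = (12 − 5) − 7 = 0, and the invariant factors of ∂_2 are all 1, so H_1 = 0.
  H_2: rank ker ∂_2 − rank ∂_3 = (8 − 7) − 0 = 1, and there is no ∂_3, so H_2 = Z.

(K is a triangulation of the 2-sphere S^2.)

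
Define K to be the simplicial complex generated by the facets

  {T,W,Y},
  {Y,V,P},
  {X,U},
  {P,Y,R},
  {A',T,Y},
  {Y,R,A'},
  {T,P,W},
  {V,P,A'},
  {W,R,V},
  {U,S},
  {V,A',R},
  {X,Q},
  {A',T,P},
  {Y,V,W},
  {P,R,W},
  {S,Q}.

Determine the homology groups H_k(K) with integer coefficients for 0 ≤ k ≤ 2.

Fix the vertex order P < Q < R < S < T < U < V < W < X < Y < A' and write every simplex with vertices in increasing order. Then dim K = 2 and the simplices of K are:

  0-simplices (11): [P], [Q], [R], [S], [T], [U], [V], [W], [X], [Y], [A']
  1-simplices (22): [P,R], [P,T], [P,V], [P,W], [P,Y], [P,A'], [Q,S], [Q,X], [R,V], [R,W], [R,Y], [R,A'], [S,U], [T,W], [T,Y], [T,A'], [U,X], [V,W], [V,Y], [V,A'], [W,Y], [Y,A']
  2-simplices (12): [P,R,W], [P,R,Y], [P,T,W], [P,T,A'], [P,V,Y], [P,V,A'], [R,V,W], [R,V,A'], [R,Y,A'], [T,W,Y], [T,Y,A'], [V,W,Y]

giving chain groups C_0 ≅ Z^11, C_1 ≅ Z^22, C_2 ≅ Z^12.

∂_1: C_1 → C_0 is given by ∂[p,q] = [q] − [p]. For instance
  ∂[T,W] = [W] − [T].
The 11×22 boundary matrix has rank 9 and Smith normal form diag(1,1,1,1,1,1,1,1,1).

∂_2: C_2 → C_1 acts by ∂[p,q,r] = [q,r] − [p,r] + [p,q]. For instance
  ∂[P,R,Y] = [R,Y] − [P,Y] + [P,R],
  ∂[T,Y,A'] = [Y,A'] − [T,A'] + [T,Y].
The resulting 22×12 matrix has rank 12, and its Smith normal form has invariant factors (1,1,1,1,1,1,1,1,1,1,1,2).

Computing H_k = (kernel of ∂_k) / (image of ∂_{k+1}):

  H_0: rank C_0 − rank ∂_1 = 11 − 9 = 2, and the invariant factors of ∂_1 are all 1, so H_0 ≅ Z^2.
  H_1: rank ker ∂_1 − rank ∂_2 = (22 − 9) − 12 = 1, and ∂_2 has invariant factor 2 > 1, so H_1 ≅ Z ⊕ Z/2.
  H_2: rank ker ∂_2 − rank ∂_3 = (12 − 12) − 0 = 0, and there is no ∂_3, so H_2 ≅ 0.

H_0 = Z^2,  H_1 = Z ⊕ Z/2,  H_2 = 0.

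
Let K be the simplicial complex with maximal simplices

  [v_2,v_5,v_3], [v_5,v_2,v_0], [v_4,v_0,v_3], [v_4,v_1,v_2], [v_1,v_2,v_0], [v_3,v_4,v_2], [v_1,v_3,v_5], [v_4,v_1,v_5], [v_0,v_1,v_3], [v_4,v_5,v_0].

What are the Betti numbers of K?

b_0 = 1, b_1 = 0, b_2 = 0.

Take the total order v_0 < v_1 < v_2 < v_3 < v_4 < v_5 on the vertex set. Then K (dimension 2) consists of the simplices:

  0-simplices (6): [v_0], [v_1], [v_2], [v_3], [v_4], [v_5]
  1-simplices (15): (15 of them)
  2-simplices (10): [v_0,v_1,v_2], [v_0,v_1,v_3], [v_0,v_2,v_5], [v_0,v_3,v_4], [v_0,v_4,v_5], [v_1,v_2,v_4], [v_1,v_3,v_5], [v_1,v_4,v_5], [v_2,v_3,v_4], [v_2,v_3,v_5]

Hence C_0 ≅ Z^6, C_1 ≅ Z^15, C_2 ≅ Z^10.

The boundary map ∂_1: C_1 → C_0 maps an edge to its endpoints' difference, ∂[p,q] = q − p. For instance
  ∂[v_0,v_4] = [v_4] − [v_0].
This gives a 6×15 integer matrix of rank 5; reducing to Smith normal form yields diagonal entries (1,1,1,1,1).

The boundary map ∂_2: C_2 → C_1 maps a triangle to the signed sum of its edges. For instance
  ∂[v_2,v_3,v_4] = [v_3,v_4] − [v_2,v_4] + [v_2,v_3],
  ∂[v_0,v_1,v_2] = [v_1,v_2] − [v_0,v_2] + [v_0,v_1].
As a 15×10 matrix over Z this has rank 10, with invariant factors (1,1,1,1,1,1,1,1,1,2).

Computing H_k = (kernel of ∂_k) / (image of ∂_{k+1}):

  H_0: rank C_0 − rank ∂_1 = 6 − 5 = 1, and the invariant factors of ∂_1 are all 1, so H_0 ≅ Z.
  H_1: rank ker ∂_1 − rank ∂_2 = (15 − 5) − 10 = 0, and ∂_2 has invariant factor 2 > 1, so H_1 ≅ Z/2.
  H_2: rank ker ∂_2 − rank ∂_3 = (10 − 10) − 0 = 0, and there is no ∂_3, so H_2 ≅ 0.

As a check, the Euler characteristic is 6 − 15 + 10 = 1, which agrees with 1 − 0 + 0 = 1.

Hence the Betti numbers are b_0 = 1, b_1 = 0, b_2 = 0.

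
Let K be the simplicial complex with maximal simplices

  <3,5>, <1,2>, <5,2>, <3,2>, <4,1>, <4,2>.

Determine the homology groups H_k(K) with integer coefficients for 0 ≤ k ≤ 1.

H_0 = Z,  H_1 = Z^2.

K has 5 vertices, 6 edges.
rank ∂_0 = 0, rank ∂_1 = 4 ⇒ b_0 = 5 − 0 − 4 = 1; all invariant factors of ∂_1 are 1 so no torsion. So H_0 ≅ Z.
rank ∂_1 = 4, rank ∂_2 = 0 ⇒ b_1 = 6 − 4 − 0 = 2. So H_1 ≅ Z^2.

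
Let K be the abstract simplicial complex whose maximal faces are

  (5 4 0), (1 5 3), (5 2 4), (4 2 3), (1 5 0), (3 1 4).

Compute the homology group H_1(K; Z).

H_1 ≅ Z.

We work with the vertex ordering 0 < 1 < 2 < 3 < 4 < 5. The simplices of K, each written with vertices in increasing order, are:

  0-simplices (6): [0], [1], [2], [3], [4], [5]
  1-simplices (12): [0,1], [0,4], [0,5], [1,3], [1,4], [1,5], [2,3], [2,4], [2,5], [3,4], [3,5], [4,5]
  2-simplices (6): [0,1,5], [0,4,5], [1,3,4], [1,3,5], [2,3,4], [2,4,5]

giving chain groups C_0 ≅ Z^6, C_1 ≅ Z^12, C_2 ≅ Z^6.

∂_1: C_1 → C_0 sends each edge [p,q] (with p < q) to q − p.
The 6×12 boundary matrix has rank 5 and Smith normal form diag(1,1,1,1,1).

The boundary map ∂_2: C_2 → C_1 acts by ∂[p,q,r] = [q,r] − [p,r] + [p,q]. For instance
  ∂[1,3,4] = [3,4] − [1,4] + [1,3],
  ∂[2,4,5] = [4,5] − [2,5] + [2,4].
As a 12×6 matrix over Z this has rank 6, with invariant factors (1,1,1,1,1,1).

From H_k ≅ ker(∂_k) / im(∂_{k+1}) we obtain:

  H_1: rank ker ∂_1 − rank ∂_2 = (12 − 5) − 6 = 1, and the invariant factors of ∂_2 are all 1, so H_1 ≅ Z.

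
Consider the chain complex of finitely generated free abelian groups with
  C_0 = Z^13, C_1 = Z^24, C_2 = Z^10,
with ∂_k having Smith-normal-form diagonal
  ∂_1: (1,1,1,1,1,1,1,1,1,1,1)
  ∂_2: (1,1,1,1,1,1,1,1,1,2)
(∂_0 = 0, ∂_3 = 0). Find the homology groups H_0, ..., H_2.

H_0: b_0 = 13 − 0 − 11 = 2; torsion from ∂_1 factors > 1: none. So H_0 ≅ Z^2.
H_1: b_1 = 24 − 11 − 10 = 3; torsion from ∂_2 factors > 1: [2]. So H_1 ≅ Z^3 ⊕ Z/2.
H_2: b_2 = 10 − 10 − 0 = 0; torsion from ∂_3 factors > 1: none. So H_2 ≅ 0.

H_0 ≅ Z^2,  H_1 ≅ Z^3 ⊕ Z/2,  H_2 = 0.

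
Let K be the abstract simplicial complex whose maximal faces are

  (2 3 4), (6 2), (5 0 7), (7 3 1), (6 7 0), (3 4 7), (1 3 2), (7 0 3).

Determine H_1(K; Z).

We work with the vertex ordering 0 < 1 < 2 < 3 < 4 < 5 < 6 < 7. The simplices of K, each written with vertices in increasing order, are:

  0-simplices (8): [0], [1], [2], [3], [4], [5], [6], [7]
  1-simplices (15): [0,3], [0,5], [0,6], [0,7], [1,2], [1,3], [1,7], [2,3], [2,4], [2,6], [3,4], [3,7], [4,7], [5,7], [6,7]
  2-simplices (7): [0,3,7], [0,5,7], [0,6,7], [1,2,3], [1,3,7], [2,3,4], [3,4,7]

Hence C_0 ≅ Z^8, C_1 ≅ Z^15, C_2 ≅ Z^7.

∂_1: C_1 → C_0 sends each edge [p,q] (with p < q) to q − p.
As a 8×15 matrix over Z this has rank 7, with invariant factors (1,1,1,1,1,1,1).

Boundary ∂_2: C_2 → C_1 sends each 2-simplex [p,q,r] to [q,r] − [p,r] + [p,q]. For instance
  ∂[0,3,7] = [3,7] − [0,7] + [0,3],
  ∂[3,4,7] = [4,7] − [3,7] + [3,4].
As a 15×7 matrix over Z this has rank 7, with invariant factors (1,1,1,1,1,1,1).

Now H_k = ker ∂_k / im ∂_{k+1}, so:

  H_1: rank ker ∂_1 − rank ∂_2 = (15 − 7) − 7 = 1, and the invariant factors of ∂_2 are all 1, so H_1 = Z.

H_1 ≅ Z.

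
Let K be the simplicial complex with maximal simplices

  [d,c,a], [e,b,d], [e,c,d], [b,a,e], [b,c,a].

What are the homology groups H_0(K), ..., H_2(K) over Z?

We work with the vertex ordering a < b < c < d < e. The simplices of K, each written with vertices in increasing order, are:

  0-simplices (5): a, b, c, d, e
  1-simplices (10): ab, ac, ad, ae, bc, bd, be, cd, ce, de
  2-simplices (5): abc, abe, acd, bde, cde

giving chain groups C_0 ≅ Z^5, C_1 ≅ Z^10, C_2 ≅ Z^5.

Boundary ∂_1: C_1 → C_0 is given by ∂[p,q] = [q] − [p]. For instance
  ∂bc = c − b.
The resulting 5×10 matrix has rank 4, and its Smith normal form has invariant factors (1,1,1,1).

Boundary ∂_2: C_2 → C_1 maps a triangle to the signed sum of its edges. For instance
  ∂acd = cd − ad + ac,
  ∂bde = de − be + bd.
As a 10×5 matrix over Z this has rank 5, with invariant factors (1,1,1,1,1).

Computing H_k = (kernel of ∂_k) / (image of ∂_{k+1}):

  H_0: rank C_0 − rank ∂_1 = 5 − 4 = 1, and the invariant factors of ∂_1 are all 1, so H_0 = Z.
  H_1: rank ker ∂_1 − rank ∂_2 = (10 − 4) − 5 = 1, and the invariant factors of ∂_2 are all 1, so H_1 = Z.
  H_2: rank ker ∂_2 − rank ∂_3 = (5 − 5) − 0 = 0, and there is no ∂_3, so H_2 = 0.

As a check, the Euler characteristic is 5 − 10 + 5 = 0, which agrees with 1 − 1 + 0 = 0.

H_0 ≅ Z,  H_1 ≅ Z,  H_2 = 0.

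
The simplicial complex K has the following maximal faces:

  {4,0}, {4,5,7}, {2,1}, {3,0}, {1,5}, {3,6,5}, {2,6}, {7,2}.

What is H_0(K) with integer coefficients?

We work with the vertex ordering 0 < 1 < 2 < 3 < 4 < 5 < 6 < 7. The simplices of K, each written with vertices in increasing order, are:

  0-simplices (8): [0], [1], [2], [3], [4], [5], [6], [7]
  1-simplices (12): [0,3], [0,4], [1,2], [1,5], [2,6], [2,7], [3,5], [3,6], [4,5], [4,7], [5,6], [5,7]
  2-simplices (2): [3,5,6], [4,5,7]

so the chain groups are C_0 ≅ Z^8, C_1 ≅ Z^12, C_2 ≅ Z^2.

Boundary ∂_1: C_1 → C_0 is given by ∂[p,q] = [q] − [p]. For instance
  ∂[3,5] = [5] − [3].
The resulting 8×12 matrix has rank 7, and its Smith normal form has invariant factors (1,1,1,1,1,1,1).

∂_2: C_2 → C_1 sends each 2-simplex [p,q,r] to [q,r] − [p,r] + [p,q]. For instance
  ∂[3,5,6] = [5,6] − [3,6] + [3,5],
  ∂[4,5,7] = [5,7] − [4,7] + [4,5].
The 12×2 boundary matrix has rank 2 and Smith normal form diag(1,1).

Now H_k = ker ∂_k / im ∂_{k+1}, so:

  H_0: rank C_0 − rank ∂_1 = 8 − 7 = 1, and the invariant factors of ∂_1 are all 1, so H_0 ≅ Z.

H_0 ≅ Z.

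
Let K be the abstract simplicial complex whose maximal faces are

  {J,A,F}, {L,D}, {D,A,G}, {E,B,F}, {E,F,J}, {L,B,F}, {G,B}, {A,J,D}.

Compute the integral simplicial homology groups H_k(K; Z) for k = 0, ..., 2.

H_0 = Z,  H_1 = Z^2,  H_2 = 0.

We work with the vertex ordering A < B < D < E < F < G < J < L. The simplices of K, each written with vertices in increasing order, are:

  0-simplices (8): A, B, D, E, F, G, J, L
  1-simplices (15): AD, AF, AG, AJ, BE, BF, BG, BL, DG, DJ, DL, EF, EJ, FJ, FL
  2-simplices (6): ADG, ADJ, AFJ, BEF, BFL, EFJ

so the chain groups are C_0 ≅ Z^8, C_1 ≅ Z^15, C_2 ≅ Z^6.

The boundary map ∂_1: C_1 → C_0 sends each edge [p,q] (with p < q) to q − p. For instance
  ∂AD = D − A.
As a 8×15 matrix over Z this has rank 7, with invariant factors (1,1,1,1,1,1,1).

Boundary ∂_2: C_2 → C_1 sends each 2-simplex [p,q,r] to [q,r] − [p,r] + [p,q]. For instance
  ∂BEF = EF − BF + BE,
  ∂EFJ = FJ − EJ + EF.
The resulting 15×6 matrix has rank 6, and its Smith normal form has invariant factors (1,1,1,1,1,1).

Reading off H_k = ker ∂_k / im ∂_{k+1}:

  H_0: rank C_0 − rank ∂_1 = 8 − 7 = 1, and the invariant factors of ∂_1 are all 1, so H_0 = Z.
  H_1: rank ker ∂_1 − rank ∂_2 = (15 − 7) − 6 = 2, and the invariant factors of ∂_2 are all 1, so H_1 = Z^2.
  H_2: rank ker ∂_2 − rank ∂_3 = (6 − 6) − 0 = 0, and there is no ∂_3, so H_2 = 0.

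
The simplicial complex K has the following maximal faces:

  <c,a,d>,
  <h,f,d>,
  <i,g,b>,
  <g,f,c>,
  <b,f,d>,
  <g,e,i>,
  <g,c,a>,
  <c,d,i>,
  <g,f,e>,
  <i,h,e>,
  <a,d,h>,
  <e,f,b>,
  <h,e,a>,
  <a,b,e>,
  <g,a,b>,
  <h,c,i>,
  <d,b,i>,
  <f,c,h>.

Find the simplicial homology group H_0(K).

H_0 = Z.

K has 9 vertices, 27 edges, 18 triangles.
rank ∂_0 = 0, rank ∂_1 = 8 ⇒ b_0 = 9 − 0 − 8 = 1; all invariant factors of ∂_1 are 1 so no torsion. So H_0 ≅ Z.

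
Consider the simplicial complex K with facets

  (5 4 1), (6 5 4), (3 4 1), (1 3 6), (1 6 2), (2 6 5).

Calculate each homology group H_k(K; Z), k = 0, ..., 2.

H_0 ≅ Z,  H_1 ≅ Z,  H_2 = 0.

Order the vertices as 1 < 2 < 3 < 4 < 5 < 6. Listing each simplex with vertices in this order, K has dimension 2 with simplices:

  0-simplices (6): [1], [2], [3], [4], [5], [6]
  1-simplices (12): [1,2], [1,3], [1,4], [1,5], [1,6], [2,5], [2,6], [3,4], [3,6], [4,5], [4,6], [5,6]
  2-simplices (6): [1,2,6], [1,3,4], [1,3,6], [1,4,5], [2,5,6], [4,5,6]

giving chain groups C_0 ≅ Z^6, C_1 ≅ Z^12, C_2 ≅ Z^6.

∂_1: C_1 → C_0 sends each edge [p,q] (with p < q) to q − p. For instance
  ∂[1,3] = [3] − [1].
This gives a 6×12 integer matrix of rank 5; reducing to Smith normal form yields diagonal entries (1,1,1,1,1).

Boundary ∂_2: C_2 → C_1 sends each 2-simplex [p,q,r] to [q,r] − [p,r] + [p,q]. For instance
  ∂[1,4,5] = [4,5] − [1,5] + [1,4],
  ∂[1,2,6] = [2,6] − [1,6] + [1,2].
As a 12×6 matrix over Z this has rank 6, with invariant factors (1,1,1,1,1,1).

Reading off H_k = ker ∂_k / im ∂_{k+1}:

  H_0: rank C_0 − rank ∂_1 = 6 − 5 = 1, and the invariant factors of ∂_1 are all 1, so H_0 = Z.
  H_1: rank ker ∂_1 − rank ∂_2 = (12 − 5) − 6 = 1, and the invariant factors of ∂_2 are all 1, so H_1 = Z.
  H_2: rank ker ∂_2 − rank ∂_3 = (6 − 6) − 0 = 0, and there is no ∂_3, so H_2 = 0.

As a check, the Euler characteristic is 6 − 12 + 6 = 0, which agrees with 1 − 1 + 0 = 0.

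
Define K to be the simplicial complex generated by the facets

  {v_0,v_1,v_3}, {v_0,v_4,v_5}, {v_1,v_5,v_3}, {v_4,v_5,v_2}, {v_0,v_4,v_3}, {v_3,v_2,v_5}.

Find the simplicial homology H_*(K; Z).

Fix the vertex order v_0 < v_1 < v_2 < v_3 < v_4 < v_5 and write every simplex with vertices in increasing order. Then dim K = 2 and the simplices of K are:

  0-simplices (6): [v_0], [v_1], [v_2], [v_3], [v_4], [v_5]
  1-simplices (12): [v_0,v_1], [v_0,v_3], [v_0,v_4], [v_0,v_5], [v_1,v_3], [v_1,v_5], [v_2,v_3], [v_2,v_4], [v_2,v_5], [v_3,v_4], [v_3,v_5], [v_4,v_5]
  2-simplices (6): [v_0,v_1,v_3], [v_0,v_3,v_4], [v_0,v_4,v_5], [v_1,v_3,v_5], [v_2,v_3,v_5], [v_2,v_4,v_5]

Hence C_0 ≅ Z^6, C_1 ≅ Z^12, C_2 ≅ Z^6.

The boundary map ∂_1: C_1 → C_0 maps an edge to its endpoints' difference, ∂[p,q] = q − p. For instance
  ∂[v_3,v_5] = [v_5] − [v_3].
The resulting 6×12 matrix has rank 5, and its Smith normal form has invariant factors (1,1,1,1,1).

∂_2: C_2 → C_1 sends each 2-simplex [p,q,r] to [q,r] − [p,r] + [p,q]. For instance
  ∂[v_0,v_4,v_5] = [v_4,v_5] − [v_0,v_5] + [v_0,v_4],
  ∂[v_2,v_3,v_5] = [v_3,v_5] − [v_2,v_5] + [v_2,v_3].
As a 12×6 matrix over Z this has rank 6, with invariant factors (1,1,1,1,1,1).

From H_k ≅ ker(∂_k) / im(∂_{k+1}) we obtain:

  H_0: rank C_0 − rank ∂_1 = 6 − 5 = 1, and the invariant factors of ∂_1 are all 1, so H_0 ≅ Z.
  H_1: rank ker ∂_1 − rank ∂_2 = (12 − 5) − 6 = 1, and the invariant factors of ∂_2 are all 1, so H_1 ≅ Z.
  H_2: rank ker ∂_2 − rank ∂_3 = (6 − 6) − 0 = 0, and there is no ∂_3, so H_2 ≅ 0.

H_0 = Z,  H_1 = Z,  H_2 = 0.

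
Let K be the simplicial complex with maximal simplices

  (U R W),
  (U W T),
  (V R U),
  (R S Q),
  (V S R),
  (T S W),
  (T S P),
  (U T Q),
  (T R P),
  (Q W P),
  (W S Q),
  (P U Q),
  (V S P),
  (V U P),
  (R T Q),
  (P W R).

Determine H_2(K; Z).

Order the vertices as P < Q < R < S < T < U < V < W. Listing each simplex with vertices in this order, K has dimension 2 with simplices:

  0-simplices (8): P, Q, R, S, T, U, V, W
  1-simplices (24): PQ, PR, PS, PT, PU, PV, PW, QR, QS, QT, QU, QW, RS, RT, RU, RV, RW, ST, SV, SW, TU, TW, UV, UW
  2-simplices (16): PQU, PQW, PRT, PRW, PST, PSV, PUV, QRS, QRT, QSW, QTU, RSV, RUV, RUW, STW, TUW

giving chain groups C_0 ≅ Z^8, C_1 ≅ Z^24, C_2 ≅ Z^16.

The boundary map ∂_1: C_1 → C_0 maps an edge to its endpoints' difference, ∂[p,q] = q − p.
This gives a 8×24 integer matrix of rank 7; reducing to Smith normal form yields diagonal entries (1,1,1,1,1,1,1).

The boundary map ∂_2: C_2 → C_1 maps a triangle to the signed sum of its edges. For instance
  ∂STW = TW − SW + ST,
  ∂RUV = UV − RV + RU.
The resulting 24×16 matrix has rank 15, and its Smith normal form has invariant factors (1,1,1,1,1,1,1,1,1,1,1,1,1,1,1).

Computing H_k = (kernel of ∂_k) / (image of ∂_{k+1}):

  H_2: rank ker ∂_2 − rank ∂_3 = (16 − 15) − 0 = 1, and there is no ∂_3, so H_2 ≅ Z.

H_2 = Z.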